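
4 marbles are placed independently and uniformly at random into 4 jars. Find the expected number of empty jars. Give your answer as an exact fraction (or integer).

81/64

Let Xⱼ=1 if jar j is empty. P(Xⱼ=1) = ((4-1)/4)^4 = 81/256.
By linearity, E[#empty] = 4·81/256 = 81/64.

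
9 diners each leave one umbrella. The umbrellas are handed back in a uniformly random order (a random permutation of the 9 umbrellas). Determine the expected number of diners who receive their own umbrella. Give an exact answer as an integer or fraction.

Let Xᵢ = 1 if person i gets their own umbrella. For each i, P(Xᵢ=1) = 1/9.
By linearity of expectation, E[X₁+…+X_9] = 9·(1/9) = 1.

1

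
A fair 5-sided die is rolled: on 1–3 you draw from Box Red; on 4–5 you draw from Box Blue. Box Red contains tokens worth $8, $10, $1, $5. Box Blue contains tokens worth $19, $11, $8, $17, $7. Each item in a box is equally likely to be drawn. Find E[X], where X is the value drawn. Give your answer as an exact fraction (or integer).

E[X | Box Red] = (8 + 10 + 1 + 5)/4 = 6
E[X | Box Blue] = (19 + 11 + 8 + 17 + 7)/5 = 62/5
E[X] = (3/5)·6 + (2/5)·62/5 = 214/25

214/25 dollars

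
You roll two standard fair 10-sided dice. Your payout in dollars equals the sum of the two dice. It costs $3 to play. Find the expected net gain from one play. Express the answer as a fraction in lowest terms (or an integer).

Distribution of the sum of the two dice: 2 w.p. 1/100, 3 w.p. 1/50, 4 w.p. 3/100, 5 w.p. 1/25, 6 w.p. 1/20, 7 w.p. 3/50, …
E[payout] = (1/100)·2 + (1/50)·3 + (3/100)·4 + (1/25)·5 + (1/20)·6 + (3/50)·7 + (7/100)·8 + (2/25)·9 + (9/100)·10 + (1/10)·11 + (9/100)·12 + (2/25)·13 + (7/100)·14 + (3/50)·15 + (1/20)·16 + (1/25)·17 + (3/100)·18 + (1/50)·19 + (1/100)·20 = 11
Expected profit = 11 − 3 = 8

$8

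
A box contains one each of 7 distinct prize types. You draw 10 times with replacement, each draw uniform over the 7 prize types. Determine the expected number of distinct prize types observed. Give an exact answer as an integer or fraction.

Let Xⱼ=1 if type j appears at least once. P(Xⱼ=1) = 1 − ((7−1)/7)^10 = 222009073/282475249.
E[#distinct] = 7·222009073/282475249 = 222009073/40353607.

222009073/40353607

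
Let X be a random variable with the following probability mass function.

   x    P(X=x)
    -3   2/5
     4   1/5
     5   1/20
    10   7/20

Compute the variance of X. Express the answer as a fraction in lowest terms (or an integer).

E[X] = (2/5)·(-3) + (1/5)·4 + (1/20)·5 + (7/20)·10 = 67/20
E[X²] = (2/5)·9 + (1/5)·16 + (1/20)·25 + (7/20)·100 = 861/20
Var(X) = 861/20 − (67/20)² = 12731/400

12731/400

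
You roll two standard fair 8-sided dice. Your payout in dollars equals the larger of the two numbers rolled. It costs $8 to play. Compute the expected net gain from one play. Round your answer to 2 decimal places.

-$2.19

Distribution of the larger of the two numbers rolled: 1 w.p. 1/64, 2 w.p. 3/64, 3 w.p. 5/64, 4 w.p. 7/64, 5 w.p. 9/64, 6 w.p. 11/64, …
E[payout] = (1/64)·1 + (3/64)·2 + (5/64)·3 + (7/64)·4 + (9/64)·5 + (11/64)·6 + (13/64)·7 + (15/64)·8 = 93/16
Expected profit = 93/16 − 8 = -35/16 ≈ -$2.19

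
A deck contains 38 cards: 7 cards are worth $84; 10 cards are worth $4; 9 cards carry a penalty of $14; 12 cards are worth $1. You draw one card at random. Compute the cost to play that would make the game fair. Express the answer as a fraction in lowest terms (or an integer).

257/19 dollars

E[payout] = (7/38)·84 + (10/38)·4 + (9/38)·(-14) + (12/38)·1 = 257/19
Fair fee = E[payout] = 257/19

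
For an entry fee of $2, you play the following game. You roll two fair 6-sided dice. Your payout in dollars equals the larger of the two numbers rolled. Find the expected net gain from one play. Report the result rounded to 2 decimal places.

$2.47

Distribution of the larger of the two numbers rolled: 1 w.p. 1/36, 2 w.p. 1/12, 3 w.p. 5/36, 4 w.p. 7/36, 5 w.p. 1/4, 6 w.p. 11/36
E[payout] = (1/36)·1 + (1/12)·2 + (5/36)·3 + (7/36)·4 + (1/4)·5 + (11/36)·6 = 161/36
Expected profit = 161/36 − 2 = 89/36 ≈ $2.47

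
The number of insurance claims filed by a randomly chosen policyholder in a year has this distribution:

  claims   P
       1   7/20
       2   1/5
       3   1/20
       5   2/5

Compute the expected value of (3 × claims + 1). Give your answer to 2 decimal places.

E[3x+1] = (7/20)·4 + (1/5)·7 + (1/20)·10 + (2/5)·16
     = 97/10 ≈ 9.70

9.70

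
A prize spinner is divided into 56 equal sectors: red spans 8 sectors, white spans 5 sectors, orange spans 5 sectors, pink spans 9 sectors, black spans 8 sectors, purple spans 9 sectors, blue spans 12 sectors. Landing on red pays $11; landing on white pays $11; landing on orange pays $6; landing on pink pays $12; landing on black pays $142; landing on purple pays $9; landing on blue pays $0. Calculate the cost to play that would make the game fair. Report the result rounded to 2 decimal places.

E[payout] = (8/56)·11 + (5/56)·11 + (5/56)·6 + (9/56)·12 + (8/56)·142 + (9/56)·9 + (12/56)·0 = 107/4
Fair fee = E[payout] = 107/4 ≈ $26.75

$26.75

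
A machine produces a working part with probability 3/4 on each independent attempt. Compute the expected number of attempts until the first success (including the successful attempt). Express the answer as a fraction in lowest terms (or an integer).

4/3

For a geometric distribution, E[trials] = 1/p = 1/(3/4) = 4/3.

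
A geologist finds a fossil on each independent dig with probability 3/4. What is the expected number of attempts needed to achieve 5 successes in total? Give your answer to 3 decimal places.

6.667

By linearity (sum of 5 independent geometric waits), E[trials] = 5/p = 5/(3/4) = 20/3.
≈ 6.667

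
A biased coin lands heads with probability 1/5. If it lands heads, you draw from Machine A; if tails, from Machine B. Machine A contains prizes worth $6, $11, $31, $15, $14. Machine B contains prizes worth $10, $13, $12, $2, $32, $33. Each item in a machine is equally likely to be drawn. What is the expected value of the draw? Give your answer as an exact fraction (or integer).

417/25 dollars

E[X | Machine A] = (6 + 11 + 31 + 15 + 14)/5 = 77/5
E[X | Machine B] = (10 + 13 + 12 + 2 + 32 + 33)/6 = 17
E[X] = (1/5)·77/5 + (4/5)·17 = 417/25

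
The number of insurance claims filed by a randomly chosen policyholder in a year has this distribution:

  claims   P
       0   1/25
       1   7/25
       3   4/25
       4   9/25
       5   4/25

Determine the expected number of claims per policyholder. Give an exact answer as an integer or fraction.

E[X] = (1/25)·0 + (7/25)·1 + (4/25)·3 + (9/25)·4 + (4/25)·5
     = 3

3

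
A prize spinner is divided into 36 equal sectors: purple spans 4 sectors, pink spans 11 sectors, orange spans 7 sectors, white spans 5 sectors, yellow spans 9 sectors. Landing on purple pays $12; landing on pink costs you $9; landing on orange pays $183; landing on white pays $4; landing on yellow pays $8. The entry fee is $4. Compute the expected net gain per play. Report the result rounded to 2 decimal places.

E[payout] = (4/36)·12 + (11/36)·(-9) + (7/36)·183 + (5/36)·4 + (9/36)·8 = 661/18
Expected profit = 661/18 − 4 = 589/18 ≈ $32.72

$32.72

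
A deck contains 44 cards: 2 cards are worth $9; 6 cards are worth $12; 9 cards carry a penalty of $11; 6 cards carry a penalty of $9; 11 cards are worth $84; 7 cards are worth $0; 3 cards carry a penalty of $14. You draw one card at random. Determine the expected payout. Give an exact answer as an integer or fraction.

E[payout] = (2/44)·9 + (6/44)·12 + (9/44)·(-11) + (6/44)·(-9) + (11/44)·84 + (7/44)·0 + (3/44)·(-14) = 819/44

819/44 dollars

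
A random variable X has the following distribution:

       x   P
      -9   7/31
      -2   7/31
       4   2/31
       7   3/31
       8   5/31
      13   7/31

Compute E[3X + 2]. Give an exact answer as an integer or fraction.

311/31

E[3x+2] = (7/31)·(-25) + (7/31)·(-4) + (2/31)·14 + (3/31)·23 + (5/31)·26 + (7/31)·41
     = 311/31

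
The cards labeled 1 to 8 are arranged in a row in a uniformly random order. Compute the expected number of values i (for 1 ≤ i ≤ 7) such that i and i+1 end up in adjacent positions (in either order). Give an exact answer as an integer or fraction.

7/4

For each i ∈ {1,…,7}, let Xᵢ = 1 if i and i+1 are adjacent. P(Xᵢ=1) = 2·(8−1)!/8! = 2/8.
By linearity, E[ΣXᵢ] = (7)·(2/8) = 7/4.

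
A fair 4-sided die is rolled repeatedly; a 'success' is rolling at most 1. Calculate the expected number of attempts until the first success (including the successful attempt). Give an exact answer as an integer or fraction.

4

For a geometric distribution, E[trials] = 1/p = 1/(1/4) = 4.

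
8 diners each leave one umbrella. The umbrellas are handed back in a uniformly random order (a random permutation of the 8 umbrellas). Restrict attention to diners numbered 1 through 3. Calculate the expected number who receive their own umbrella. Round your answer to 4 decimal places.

0.3750

Let Xᵢ = 1 if person i gets their own umbrella. For each i, P(Xᵢ=1) = 1/8.
By linearity of expectation, E[X₁+…+X_3] = 3·(1/8) = 3/8.
≈ 0.3750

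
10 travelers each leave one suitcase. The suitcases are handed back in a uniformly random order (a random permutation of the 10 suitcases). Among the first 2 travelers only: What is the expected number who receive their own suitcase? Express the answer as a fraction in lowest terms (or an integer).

1/5

Let Xᵢ = 1 if person i gets their own suitcase. For each i, P(Xᵢ=1) = 1/10.
By linearity of expectation, E[X₁+…+X_2] = 2·(1/10) = 1/5.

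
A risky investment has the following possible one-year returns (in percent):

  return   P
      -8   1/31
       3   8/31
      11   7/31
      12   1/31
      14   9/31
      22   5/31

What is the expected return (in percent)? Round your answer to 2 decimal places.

E[X] = (1/31)·(-8) + (8/31)·3 + (7/31)·11 + (1/31)·12 + (9/31)·14 + (5/31)·22
     = 11 ≈ 11.00

11.00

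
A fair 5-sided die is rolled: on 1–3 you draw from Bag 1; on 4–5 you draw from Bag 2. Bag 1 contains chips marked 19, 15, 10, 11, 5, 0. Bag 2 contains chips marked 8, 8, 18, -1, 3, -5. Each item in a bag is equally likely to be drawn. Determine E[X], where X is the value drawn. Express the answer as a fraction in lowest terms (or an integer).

E[X | Bag 1] = (19 + 15 + 10 + 11 + 5 + 0)/6 = 10
E[X | Bag 2] = (8 + 8 + 18 − 1 + 3 − 5)/6 = 31/6
E[X] = (3/5)·10 + (2/5)·31/6 = 121/15

121/15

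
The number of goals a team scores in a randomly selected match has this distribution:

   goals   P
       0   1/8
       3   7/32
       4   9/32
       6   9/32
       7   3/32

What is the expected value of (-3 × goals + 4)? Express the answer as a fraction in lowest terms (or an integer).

-67/8

E[-3x+4] = (1/8)·4 + (7/32)·(-5) + (9/32)·(-8) + (9/32)·(-14) + (3/32)·(-17)
     = -67/8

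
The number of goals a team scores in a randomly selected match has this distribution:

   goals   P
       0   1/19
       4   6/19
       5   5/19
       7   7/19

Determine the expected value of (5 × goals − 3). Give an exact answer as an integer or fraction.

433/19

E[5x-3] = (1/19)·(-3) + (6/19)·17 + (5/19)·22 + (7/19)·32
     = 433/19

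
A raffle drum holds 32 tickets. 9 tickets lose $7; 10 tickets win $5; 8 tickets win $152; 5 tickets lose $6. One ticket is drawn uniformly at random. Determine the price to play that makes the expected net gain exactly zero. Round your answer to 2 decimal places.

$36.66

E[payout] = (9/32)·(-7) + (10/32)·5 + (8/32)·152 + (5/32)·(-6) = 1173/32
Fair fee = E[payout] = 1173/32 ≈ $36.66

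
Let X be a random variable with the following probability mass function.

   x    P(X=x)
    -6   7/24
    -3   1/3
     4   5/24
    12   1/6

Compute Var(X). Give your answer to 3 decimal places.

40.826

E[X] = (7/24)·(-6) + (1/3)·(-3) + (5/24)·4 + (1/6)·12 = 1/12
E[X²] = (7/24)·36 + (1/3)·9 + (5/24)·16 + (1/6)·144 = 245/6
Var(X) = 245/6 − (1/12)² = 5879/144 ≈ 40.826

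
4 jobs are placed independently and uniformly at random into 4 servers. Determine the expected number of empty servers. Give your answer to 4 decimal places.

1.2656

Let Xⱼ=1 if server j is empty. P(Xⱼ=1) = ((4-1)/4)^4 = 81/256.
By linearity, E[#empty] = 4·81/256 = 81/64.
≈ 1.2656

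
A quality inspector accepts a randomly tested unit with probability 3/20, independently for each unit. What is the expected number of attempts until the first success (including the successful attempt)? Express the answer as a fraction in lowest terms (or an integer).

20/3

For a geometric distribution, E[trials] = 1/p = 1/(3/20) = 20/3.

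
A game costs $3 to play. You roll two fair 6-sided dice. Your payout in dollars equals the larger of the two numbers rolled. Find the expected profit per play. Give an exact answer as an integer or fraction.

Distribution of the larger of the two numbers rolled: 1 w.p. 1/36, 2 w.p. 1/12, 3 w.p. 5/36, 4 w.p. 7/36, 5 w.p. 1/4, 6 w.p. 11/36
E[payout] = (1/36)·1 + (1/12)·2 + (5/36)·3 + (7/36)·4 + (1/4)·5 + (11/36)·6 = 161/36
Expected profit = 161/36 − 3 = 53/36

53/36 dollars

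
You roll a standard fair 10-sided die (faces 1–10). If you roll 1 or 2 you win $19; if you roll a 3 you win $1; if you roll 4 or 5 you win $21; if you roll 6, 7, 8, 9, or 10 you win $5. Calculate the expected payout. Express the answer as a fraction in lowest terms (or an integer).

E[payout] = (1/10)·1 + (1/2)·5 + (1/5)·19 + (1/5)·21 = 53/5

53/5 dollars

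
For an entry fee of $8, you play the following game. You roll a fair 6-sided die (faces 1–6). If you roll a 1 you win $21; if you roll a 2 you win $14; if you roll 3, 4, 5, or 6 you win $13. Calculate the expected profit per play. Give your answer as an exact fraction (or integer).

13/2 dollars

E[payout] = (2/3)·13 + (1/6)·14 + (1/6)·21 = 29/2
Expected profit = 29/2 − 8 = 13/2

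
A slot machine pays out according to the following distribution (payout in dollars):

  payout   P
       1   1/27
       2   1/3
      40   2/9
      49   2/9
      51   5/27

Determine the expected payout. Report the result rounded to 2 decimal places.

$29.93

E[X] = (1/27)·1 + (1/3)·2 + (2/9)·40 + (2/9)·49 + (5/27)·51
     = 808/27 ≈ 29.93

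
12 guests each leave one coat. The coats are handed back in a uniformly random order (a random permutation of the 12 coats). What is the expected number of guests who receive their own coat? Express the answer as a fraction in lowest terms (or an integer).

1

Let Xᵢ = 1 if person i gets their own coat. For each i, P(Xᵢ=1) = 1/12.
By linearity of expectation, E[X₁+…+X_12] = 12·(1/12) = 1.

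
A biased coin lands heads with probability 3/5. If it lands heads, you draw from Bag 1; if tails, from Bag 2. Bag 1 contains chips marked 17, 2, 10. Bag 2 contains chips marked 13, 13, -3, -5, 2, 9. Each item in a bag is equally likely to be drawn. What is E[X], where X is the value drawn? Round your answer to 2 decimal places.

E[X | Bag 1] = (17 + 2 + 10)/3 = 29/3
E[X | Bag 2] = (13 + 13 − 3 − 5 + 2 + 9)/6 = 29/6
E[X] = (3/5)·29/3 + (2/5)·29/6 = 116/15 ≈ 7.73

7.73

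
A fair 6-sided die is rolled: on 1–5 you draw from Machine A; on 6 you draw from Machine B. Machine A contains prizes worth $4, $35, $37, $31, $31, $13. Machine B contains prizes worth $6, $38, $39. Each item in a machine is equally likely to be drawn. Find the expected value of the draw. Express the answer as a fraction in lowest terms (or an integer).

307/12 dollars

E[X | Machine A] = (4 + 35 + 37 + 31 + 31 + 13)/6 = 151/6
E[X | Machine B] = (6 + 38 + 39)/3 = 83/3
E[X] = (5/6)·151/6 + (1/6)·83/3 = 307/12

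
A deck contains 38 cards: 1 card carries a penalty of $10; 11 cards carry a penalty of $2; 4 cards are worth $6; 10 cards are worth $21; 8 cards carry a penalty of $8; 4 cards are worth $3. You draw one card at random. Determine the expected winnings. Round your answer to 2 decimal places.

$3.95

E[payout] = (1/38)·(-10) + (11/38)·(-2) + (4/38)·6 + (10/38)·21 + (8/38)·(-8) + (4/38)·3 = 75/19
≈ $3.95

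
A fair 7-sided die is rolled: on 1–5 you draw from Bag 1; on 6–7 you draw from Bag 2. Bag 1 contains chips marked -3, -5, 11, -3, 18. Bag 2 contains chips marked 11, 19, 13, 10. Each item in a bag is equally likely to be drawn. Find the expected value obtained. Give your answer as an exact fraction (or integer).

E[X | Bag 1] = (-3 − 5 + 11 − 3 + 18)/5 = 18/5
E[X | Bag 2] = (11 + 19 + 13 + 10)/4 = 53/4
E[X] = (5/7)·18/5 + (2/7)·53/4 = 89/14

89/14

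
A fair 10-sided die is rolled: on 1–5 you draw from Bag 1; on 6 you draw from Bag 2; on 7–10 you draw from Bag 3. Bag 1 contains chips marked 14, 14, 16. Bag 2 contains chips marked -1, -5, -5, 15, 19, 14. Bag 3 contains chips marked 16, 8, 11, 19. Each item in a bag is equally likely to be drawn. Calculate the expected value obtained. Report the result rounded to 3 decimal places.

13.350

E[X | Bag 1] = (14 + 14 + 16)/3 = 44/3
E[X | Bag 2] = (-1 − 5 − 5 + 15 + 19 + 14)/6 = 37/6
E[X | Bag 3] = (16 + 8 + 11 + 19)/4 = 27/2
E[X] = (1/2)·44/3 + (1/10)·37/6 + (2/5)·27/2 = 267/20 ≈ 13.350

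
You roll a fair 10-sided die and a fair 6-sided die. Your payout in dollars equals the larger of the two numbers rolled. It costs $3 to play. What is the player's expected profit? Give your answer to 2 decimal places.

$3.08

Distribution of the larger of the two numbers rolled: 1 w.p. 1/60, 2 w.p. 1/20, 3 w.p. 1/12, 4 w.p. 7/60, 5 w.p. 3/20, 6 w.p. 11/60, …
E[payout] = (1/60)·1 + (1/20)·2 + (1/12)·3 + (7/60)·4 + (3/20)·5 + (11/60)·6 + (1/10)·7 + (1/10)·8 + (1/10)·9 + (1/10)·10 = 73/12
Expected profit = 73/12 − 3 = 37/12 ≈ $3.08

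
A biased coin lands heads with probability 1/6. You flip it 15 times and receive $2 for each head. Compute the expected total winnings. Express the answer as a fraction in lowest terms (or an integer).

E[#heads] = 15·1/6 = 5/2 (linearity over flips).
E[winnings] = 2·5/2 = 5.

$5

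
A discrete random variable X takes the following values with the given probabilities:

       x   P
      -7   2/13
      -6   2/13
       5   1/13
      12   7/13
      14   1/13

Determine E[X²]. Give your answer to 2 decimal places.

E[X²] = (2/13)·49 + (2/13)·36 + (1/13)·25 + (7/13)·144 + (1/13)·196
     = 1399/13 ≈ 107.62

107.62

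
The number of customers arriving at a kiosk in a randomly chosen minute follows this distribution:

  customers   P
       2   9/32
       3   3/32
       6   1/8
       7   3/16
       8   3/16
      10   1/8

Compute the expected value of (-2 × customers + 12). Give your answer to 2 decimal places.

0.69

E[-2x+12] = (9/32)·8 + (3/32)·6 + (1/8)·0 + (3/16)·(-2) + (3/16)·(-4) + (1/8)·(-8)
     = 11/16 ≈ 0.69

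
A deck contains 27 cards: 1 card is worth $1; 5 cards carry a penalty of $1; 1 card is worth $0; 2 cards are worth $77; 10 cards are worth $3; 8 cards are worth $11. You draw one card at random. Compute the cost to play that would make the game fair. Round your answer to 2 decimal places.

$9.93

E[payout] = (1/27)·1 + (5/27)·(-1) + (1/27)·0 + (2/27)·77 + (10/27)·3 + (8/27)·11 = 268/27
Fair fee = E[payout] = 268/27 ≈ $9.93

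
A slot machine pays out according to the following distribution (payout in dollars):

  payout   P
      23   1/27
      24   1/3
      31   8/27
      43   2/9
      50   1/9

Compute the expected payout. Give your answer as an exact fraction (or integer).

895/27 dollars

E[X] = (1/27)·23 + (1/3)·24 + (8/27)·31 + (2/9)·43 + (1/9)·50
     = 895/27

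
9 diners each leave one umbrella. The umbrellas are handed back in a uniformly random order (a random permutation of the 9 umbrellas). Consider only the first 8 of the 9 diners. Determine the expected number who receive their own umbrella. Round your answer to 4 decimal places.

0.8889

Let Xᵢ = 1 if person i gets their own umbrella. For each i, P(Xᵢ=1) = 1/9.
By linearity of expectation, E[X₁+…+X_8] = 8·(1/9) = 8/9.
≈ 0.8889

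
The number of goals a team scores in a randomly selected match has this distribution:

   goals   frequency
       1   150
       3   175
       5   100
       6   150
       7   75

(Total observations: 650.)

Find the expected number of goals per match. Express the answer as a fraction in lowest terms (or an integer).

4

Total = 650, so P(goals=1) = 150/650, etc.
E[X] = (3/13)·1 + (7/26)·3 + (2/13)·5 + (3/13)·6 + (3/26)·7
     = 4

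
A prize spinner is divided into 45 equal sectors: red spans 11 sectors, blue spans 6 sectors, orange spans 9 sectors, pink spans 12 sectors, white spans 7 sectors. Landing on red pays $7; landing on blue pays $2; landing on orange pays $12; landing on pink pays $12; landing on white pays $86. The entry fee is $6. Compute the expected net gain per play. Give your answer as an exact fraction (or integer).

673/45 dollars

E[payout] = (11/45)·7 + (6/45)·2 + (9/45)·12 + (12/45)·12 + (7/45)·86 = 943/45
Expected profit = 943/45 − 6 = 673/45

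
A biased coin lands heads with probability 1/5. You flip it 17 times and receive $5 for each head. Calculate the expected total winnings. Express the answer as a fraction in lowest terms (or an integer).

E[#heads] = 17·1/5 = 17/5 (linearity over flips).
E[winnings] = 5·17/5 = 17.

$17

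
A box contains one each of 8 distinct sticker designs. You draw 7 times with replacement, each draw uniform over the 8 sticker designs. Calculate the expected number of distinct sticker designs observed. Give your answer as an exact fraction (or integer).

1273609/262144

Let Xⱼ=1 if type j appears at least once. P(Xⱼ=1) = 1 − ((8−1)/8)^7 = 1273609/2097152.
E[#distinct] = 8·1273609/2097152 = 1273609/262144.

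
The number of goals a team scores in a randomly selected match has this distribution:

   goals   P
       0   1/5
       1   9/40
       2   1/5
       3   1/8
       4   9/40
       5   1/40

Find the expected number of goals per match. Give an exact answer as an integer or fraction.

E[X] = (1/5)·0 + (9/40)·1 + (1/5)·2 + (1/8)·3 + (9/40)·4 + (1/40)·5
     = 81/40

81/40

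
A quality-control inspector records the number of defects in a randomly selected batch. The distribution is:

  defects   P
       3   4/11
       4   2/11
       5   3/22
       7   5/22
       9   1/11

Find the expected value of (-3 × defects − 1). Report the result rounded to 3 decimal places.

E[-3x-1] = (4/11)·(-10) + (2/11)·(-13) + (3/22)·(-16) + (5/22)·(-22) + (1/11)·(-28)
     = -173/11 ≈ -15.727

-15.727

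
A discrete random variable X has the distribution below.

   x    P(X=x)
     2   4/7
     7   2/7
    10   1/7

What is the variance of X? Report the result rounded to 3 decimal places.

E[X] = (4/7)·2 + (2/7)·7 + (1/7)·10 = 32/7
E[X²] = (4/7)·4 + (2/7)·49 + (1/7)·100 = 214/7
Var(X) = 214/7 − (32/7)² = 474/49 ≈ 9.673

9.673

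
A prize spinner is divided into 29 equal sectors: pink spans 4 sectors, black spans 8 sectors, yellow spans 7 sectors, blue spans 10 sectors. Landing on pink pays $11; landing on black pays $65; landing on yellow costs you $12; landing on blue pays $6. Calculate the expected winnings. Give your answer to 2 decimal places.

$18.62

E[payout] = (4/29)·11 + (8/29)·65 + (7/29)·(-12) + (10/29)·6 = 540/29
≈ $18.62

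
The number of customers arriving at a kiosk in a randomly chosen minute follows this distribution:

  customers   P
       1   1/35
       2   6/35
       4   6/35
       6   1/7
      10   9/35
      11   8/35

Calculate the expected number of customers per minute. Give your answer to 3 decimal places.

7.000

E[X] = (1/35)·1 + (6/35)·2 + (6/35)·4 + (1/7)·6 + (9/35)·10 + (8/35)·11
     = 7 ≈ 7.000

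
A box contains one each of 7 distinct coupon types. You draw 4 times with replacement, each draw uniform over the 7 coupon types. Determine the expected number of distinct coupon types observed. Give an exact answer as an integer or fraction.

1105/343

Let Xⱼ=1 if type j appears at least once. P(Xⱼ=1) = 1 − ((7−1)/7)^4 = 1105/2401.
E[#distinct] = 7·1105/2401 = 1105/343.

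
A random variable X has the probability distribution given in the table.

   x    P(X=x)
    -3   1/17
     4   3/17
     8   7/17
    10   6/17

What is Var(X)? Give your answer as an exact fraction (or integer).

E[X] = (1/17)·(-3) + (3/17)·4 + (7/17)·8 + (6/17)·10 = 125/17
E[X²] = (1/17)·9 + (3/17)·16 + (7/17)·64 + (6/17)·100 = 65
Var(X) = 65 − (125/17)² = 3160/289

3160/289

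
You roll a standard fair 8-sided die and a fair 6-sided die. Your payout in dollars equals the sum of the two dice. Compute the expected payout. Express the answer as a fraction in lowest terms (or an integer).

$8

Distribution of the sum of the two dice: 2 w.p. 1/48, 3 w.p. 1/24, 4 w.p. 1/16, 5 w.p. 1/12, 6 w.p. 5/48, 7 w.p. 1/8, …
E[payout] = (1/48)·2 + (1/24)·3 + (1/16)·4 + (1/12)·5 + (5/48)·6 + (1/8)·7 + (1/8)·8 + (1/8)·9 + (5/48)·10 + (1/12)·11 + (1/16)·12 + (1/24)·13 + (1/48)·14 = 8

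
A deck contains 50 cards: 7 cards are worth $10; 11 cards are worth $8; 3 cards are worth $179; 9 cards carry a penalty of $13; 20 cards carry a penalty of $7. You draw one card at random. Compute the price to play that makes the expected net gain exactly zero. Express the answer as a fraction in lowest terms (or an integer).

219/25 dollars

E[payout] = (7/50)·10 + (11/50)·8 + (3/50)·179 + (9/50)·(-13) + (20/50)·(-7) = 219/25
Fair fee = E[payout] = 219/25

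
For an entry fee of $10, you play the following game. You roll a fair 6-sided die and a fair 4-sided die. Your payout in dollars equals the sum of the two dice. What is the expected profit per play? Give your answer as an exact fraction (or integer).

Distribution of the sum of the two dice: 2 w.p. 1/24, 3 w.p. 1/12, 4 w.p. 1/8, 5 w.p. 1/6, 6 w.p. 1/6, 7 w.p. 1/6, …
E[payout] = (1/24)·2 + (1/12)·3 + (1/8)·4 + (1/6)·5 + (1/6)·6 + (1/6)·7 + (1/8)·8 + (1/12)·9 + (1/24)·10 = 6
Expected profit = 6 − 10 = -4

-$4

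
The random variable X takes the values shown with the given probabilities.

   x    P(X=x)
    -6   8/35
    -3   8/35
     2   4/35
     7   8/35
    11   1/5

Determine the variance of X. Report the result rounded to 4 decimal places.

E[X] = (8/35)·(-6) + (8/35)·(-3) + (4/35)·2 + (8/35)·7 + (1/5)·11 = 69/35
E[X²] = (8/35)·36 + (8/35)·9 + (4/35)·4 + (8/35)·49 + (1/5)·121 = 323/7
Var(X) = 323/7 − (69/35)² = 51764/1225 ≈ 42.2563

42.2563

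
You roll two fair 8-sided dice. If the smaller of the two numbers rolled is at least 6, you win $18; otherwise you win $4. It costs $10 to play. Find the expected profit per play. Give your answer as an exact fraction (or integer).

E[payout] = (55/64)·4 + (9/64)·18 = 191/32
Expected profit = 191/32 − 10 = -129/32

-129/32 dollars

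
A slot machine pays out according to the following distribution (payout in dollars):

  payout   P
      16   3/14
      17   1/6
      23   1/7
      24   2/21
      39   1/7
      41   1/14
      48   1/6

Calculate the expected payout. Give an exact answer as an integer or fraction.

E[X] = (3/14)·16 + (1/6)·17 + (1/7)·23 + (2/21)·24 + (1/7)·39 + (1/14)·41 + (1/6)·48
     = 85/3

85/3 dollars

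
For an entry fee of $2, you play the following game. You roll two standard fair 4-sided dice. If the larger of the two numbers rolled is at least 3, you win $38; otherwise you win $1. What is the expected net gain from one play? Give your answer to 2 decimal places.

E[payout] = (1/4)·1 + (3/4)·38 = 115/4
Expected profit = 115/4 − 2 = 107/4 ≈ $26.75

$26.75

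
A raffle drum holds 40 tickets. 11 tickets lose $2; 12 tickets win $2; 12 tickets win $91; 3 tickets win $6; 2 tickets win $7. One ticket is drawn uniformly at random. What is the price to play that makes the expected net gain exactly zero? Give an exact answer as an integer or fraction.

E[payout] = (11/40)·(-2) + (12/40)·2 + (12/40)·91 + (3/40)·6 + (2/40)·7 = 563/20
Fair fee = E[payout] = 563/20

563/20 dollars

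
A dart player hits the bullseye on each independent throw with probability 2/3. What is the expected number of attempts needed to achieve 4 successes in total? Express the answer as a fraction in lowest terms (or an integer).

By linearity (sum of 4 independent geometric waits), E[trials] = 4/p = 4/(2/3) = 6.

6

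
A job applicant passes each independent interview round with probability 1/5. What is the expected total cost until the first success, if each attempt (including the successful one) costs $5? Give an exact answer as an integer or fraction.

E[#attempts] = 1/p = 5; E[cost] = 5·5 = 25.

$25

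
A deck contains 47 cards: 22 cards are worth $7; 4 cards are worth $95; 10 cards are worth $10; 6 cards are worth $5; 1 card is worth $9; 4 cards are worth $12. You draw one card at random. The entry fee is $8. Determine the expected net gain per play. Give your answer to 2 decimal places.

E[payout] = (22/47)·7 + (4/47)·95 + (10/47)·10 + (6/47)·5 + (1/47)·9 + (4/47)·12 = 721/47
Expected profit = 721/47 − 8 = 345/47 ≈ $7.34

$7.34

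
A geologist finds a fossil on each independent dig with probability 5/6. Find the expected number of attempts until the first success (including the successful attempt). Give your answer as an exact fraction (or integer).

For a geometric distribution, E[trials] = 1/p = 1/(5/6) = 6/5.

6/5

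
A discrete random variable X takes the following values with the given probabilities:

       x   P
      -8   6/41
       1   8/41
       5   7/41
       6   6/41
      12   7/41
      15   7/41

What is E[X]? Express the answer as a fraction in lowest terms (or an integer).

220/41

E[X] = (6/41)·(-8) + (8/41)·1 + (7/41)·5 + (6/41)·6 + (7/41)·12 + (7/41)·15
     = 220/41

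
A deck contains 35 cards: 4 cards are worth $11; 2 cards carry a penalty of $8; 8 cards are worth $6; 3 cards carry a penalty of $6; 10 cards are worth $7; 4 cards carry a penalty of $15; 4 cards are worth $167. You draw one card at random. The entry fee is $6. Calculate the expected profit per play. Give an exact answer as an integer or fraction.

526/35 dollars

E[payout] = (4/35)·11 + (2/35)·(-8) + (8/35)·6 + (3/35)·(-6) + (10/35)·7 + (4/35)·(-15) + (4/35)·167 = 736/35
Expected profit = 736/35 − 6 = 526/35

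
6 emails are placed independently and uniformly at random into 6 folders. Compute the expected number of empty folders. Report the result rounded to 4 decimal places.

2.0094

Let Xⱼ=1 if folder j is empty. P(Xⱼ=1) = ((6-1)/6)^6 = 15625/46656.
By linearity, E[#empty] = 6·15625/46656 = 15625/7776.
≈ 2.0094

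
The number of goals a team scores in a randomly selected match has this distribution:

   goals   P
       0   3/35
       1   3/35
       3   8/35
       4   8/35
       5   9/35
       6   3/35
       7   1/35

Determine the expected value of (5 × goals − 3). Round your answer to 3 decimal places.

15.429

E[5x-3] = (3/35)·(-3) + (3/35)·2 + (8/35)·12 + (8/35)·17 + (9/35)·22 + (3/35)·27 + (1/35)·32
     = 108/7 ≈ 15.429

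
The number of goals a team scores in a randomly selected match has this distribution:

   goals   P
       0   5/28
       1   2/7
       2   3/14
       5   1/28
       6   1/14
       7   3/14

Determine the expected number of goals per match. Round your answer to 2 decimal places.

2.82

E[X] = (5/28)·0 + (2/7)·1 + (3/14)·2 + (1/28)·5 + (1/14)·6 + (3/14)·7
     = 79/28 ≈ 2.82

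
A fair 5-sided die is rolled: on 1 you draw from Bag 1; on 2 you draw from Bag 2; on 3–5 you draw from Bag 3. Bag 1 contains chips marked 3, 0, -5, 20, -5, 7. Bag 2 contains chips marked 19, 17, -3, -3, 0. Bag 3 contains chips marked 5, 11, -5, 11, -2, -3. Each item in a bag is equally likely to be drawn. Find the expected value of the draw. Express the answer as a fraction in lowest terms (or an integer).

E[X | Bag 1] = (3 + 0 − 5 + 20 − 5 + 7)/6 = 10/3
E[X | Bag 2] = (19 + 17 − 3 − 3 + 0)/5 = 6
E[X | Bag 3] = (5 + 11 − 5 + 11 − 2 − 3)/6 = 17/6
E[X] = (1/5)·10/3 + (1/5)·6 + (3/5)·17/6 = 107/30

107/30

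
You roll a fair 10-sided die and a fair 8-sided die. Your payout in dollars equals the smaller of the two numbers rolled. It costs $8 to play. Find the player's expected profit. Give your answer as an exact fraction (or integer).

-91/20 dollars

Distribution of the smaller of the two numbers rolled: 1 w.p. 17/80, 2 w.p. 3/16, 3 w.p. 13/80, 4 w.p. 11/80, 5 w.p. 9/80, 6 w.p. 7/80, …
E[payout] = (17/80)·1 + (3/16)·2 + (13/80)·3 + (11/80)·4 + (9/80)·5 + (7/80)·6 + (1/16)·7 + (3/80)·8 = 69/20
Expected profit = 69/20 − 8 = -91/20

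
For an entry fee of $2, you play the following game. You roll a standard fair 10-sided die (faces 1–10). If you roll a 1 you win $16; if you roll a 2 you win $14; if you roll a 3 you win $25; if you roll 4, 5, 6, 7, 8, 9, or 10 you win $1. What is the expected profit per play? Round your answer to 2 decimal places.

$4.20

E[payout] = (7/10)·1 + (1/10)·14 + (1/10)·16 + (1/10)·25 = 31/5
Expected profit = 31/5 − 2 = 21/5 ≈ $4.20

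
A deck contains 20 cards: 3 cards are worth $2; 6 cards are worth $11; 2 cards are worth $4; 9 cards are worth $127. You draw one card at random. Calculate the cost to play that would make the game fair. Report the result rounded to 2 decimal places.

$61.15

E[payout] = (3/20)·2 + (6/20)·11 + (2/20)·4 + (9/20)·127 = 1223/20
Fair fee = E[payout] = 1223/20 ≈ $61.15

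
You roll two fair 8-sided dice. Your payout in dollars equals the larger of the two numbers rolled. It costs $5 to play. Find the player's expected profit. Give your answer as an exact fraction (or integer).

13/16 dollars

Distribution of the larger of the two numbers rolled: 1 w.p. 1/64, 2 w.p. 3/64, 3 w.p. 5/64, 4 w.p. 7/64, 5 w.p. 9/64, 6 w.p. 11/64, …
E[payout] = (1/64)·1 + (3/64)·2 + (5/64)·3 + (7/64)·4 + (9/64)·5 + (11/64)·6 + (13/64)·7 + (15/64)·8 = 93/16
Expected profit = 93/16 − 5 = 13/16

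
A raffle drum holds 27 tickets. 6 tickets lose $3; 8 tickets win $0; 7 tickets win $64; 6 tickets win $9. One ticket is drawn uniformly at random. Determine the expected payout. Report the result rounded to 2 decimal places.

E[payout] = (6/27)·(-3) + (8/27)·0 + (7/27)·64 + (6/27)·9 = 484/27
≈ $17.93

$17.93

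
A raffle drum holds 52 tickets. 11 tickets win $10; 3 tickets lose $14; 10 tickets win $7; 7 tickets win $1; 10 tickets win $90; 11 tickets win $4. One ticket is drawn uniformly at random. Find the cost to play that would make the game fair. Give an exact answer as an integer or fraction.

E[payout] = (11/52)·10 + (3/52)·(-14) + (10/52)·7 + (7/52)·1 + (10/52)·90 + (11/52)·4 = 1089/52
Fair fee = E[payout] = 1089/52

1089/52 dollars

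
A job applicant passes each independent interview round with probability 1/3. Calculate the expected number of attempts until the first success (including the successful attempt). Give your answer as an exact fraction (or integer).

3

For a geometric distribution, E[trials] = 1/p = 1/(1/3) = 3.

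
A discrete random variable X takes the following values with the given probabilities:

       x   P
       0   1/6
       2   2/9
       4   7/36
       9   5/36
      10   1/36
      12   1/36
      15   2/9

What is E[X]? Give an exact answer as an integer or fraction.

77/12

E[X] = (1/6)·0 + (2/9)·2 + (7/36)·4 + (5/36)·9 + (1/36)·10 + (1/36)·12 + (2/9)·15
     = 77/12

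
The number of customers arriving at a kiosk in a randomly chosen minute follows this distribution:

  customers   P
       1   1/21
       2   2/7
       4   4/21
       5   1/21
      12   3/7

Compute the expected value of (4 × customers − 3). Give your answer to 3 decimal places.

E[4x-3] = (1/21)·1 + (2/7)·5 + (4/21)·13 + (1/21)·17 + (3/7)·45
     = 505/21 ≈ 24.048

24.048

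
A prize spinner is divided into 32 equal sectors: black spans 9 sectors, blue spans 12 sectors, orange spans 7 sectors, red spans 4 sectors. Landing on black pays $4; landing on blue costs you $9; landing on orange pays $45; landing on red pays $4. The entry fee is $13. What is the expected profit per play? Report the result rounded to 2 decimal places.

-$4.91

E[payout] = (9/32)·4 + (12/32)·(-9) + (7/32)·45 + (4/32)·4 = 259/32
Expected profit = 259/32 − 13 = -157/32 ≈ -$4.91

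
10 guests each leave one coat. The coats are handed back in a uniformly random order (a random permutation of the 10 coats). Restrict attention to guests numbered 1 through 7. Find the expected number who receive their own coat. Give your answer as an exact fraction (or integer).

Let Xᵢ = 1 if person i gets their own coat. For each i, P(Xᵢ=1) = 1/10.
By linearity of expectation, E[X₁+…+X_7] = 7·(1/10) = 7/10.

7/10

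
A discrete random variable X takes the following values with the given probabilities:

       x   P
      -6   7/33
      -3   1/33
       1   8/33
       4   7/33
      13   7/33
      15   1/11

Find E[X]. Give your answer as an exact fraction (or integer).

E[X] = (7/33)·(-6) + (1/33)·(-3) + (8/33)·1 + (7/33)·4 + (7/33)·13 + (1/11)·15
     = 127/33

127/33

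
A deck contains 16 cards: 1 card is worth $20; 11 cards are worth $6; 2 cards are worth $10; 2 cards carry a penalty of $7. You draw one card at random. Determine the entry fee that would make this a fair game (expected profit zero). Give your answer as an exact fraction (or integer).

E[payout] = (1/16)·20 + (11/16)·6 + (2/16)·10 + (2/16)·(-7) = 23/4
Fair fee = E[payout] = 23/4

23/4 dollars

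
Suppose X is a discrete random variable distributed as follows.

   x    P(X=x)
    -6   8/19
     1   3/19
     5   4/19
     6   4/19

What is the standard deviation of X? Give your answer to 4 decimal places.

5.3061

E[X] = -1/19, E[X²] = 535/19
Var(X) = E[X²] − (E[X])² = 535/19 − 1/361 = 10164/361
SD(X) = √(10164/361) ≈ 5.3061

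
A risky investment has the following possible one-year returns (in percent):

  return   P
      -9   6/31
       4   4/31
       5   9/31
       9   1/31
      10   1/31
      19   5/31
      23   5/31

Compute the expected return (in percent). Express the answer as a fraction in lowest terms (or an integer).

E[X] = (6/31)·(-9) + (4/31)·4 + (9/31)·5 + (1/31)·9 + (1/31)·10 + (5/31)·19 + (5/31)·23
     = 236/31

236/31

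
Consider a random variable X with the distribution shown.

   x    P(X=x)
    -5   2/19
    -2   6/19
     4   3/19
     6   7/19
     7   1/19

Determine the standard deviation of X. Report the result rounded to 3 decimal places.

4.249

E[X] = 39/19, E[X²] = 423/19
Var(X) = E[X²] − (E[X])² = 423/19 − 1521/361 = 6516/361
SD(X) = √(6516/361) ≈ 4.249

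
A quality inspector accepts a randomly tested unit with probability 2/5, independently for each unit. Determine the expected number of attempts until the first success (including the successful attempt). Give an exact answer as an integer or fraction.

For a geometric distribution, E[trials] = 1/p = 1/(2/5) = 5/2.

5/2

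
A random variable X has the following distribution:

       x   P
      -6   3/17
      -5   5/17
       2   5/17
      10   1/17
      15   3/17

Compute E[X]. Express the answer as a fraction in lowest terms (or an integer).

E[X] = (3/17)·(-6) + (5/17)·(-5) + (5/17)·2 + (1/17)·10 + (3/17)·15
     = 22/17

22/17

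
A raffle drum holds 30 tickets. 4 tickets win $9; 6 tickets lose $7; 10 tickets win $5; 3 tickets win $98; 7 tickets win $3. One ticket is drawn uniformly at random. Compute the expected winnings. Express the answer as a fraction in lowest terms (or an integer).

359/30 dollars

E[payout] = (4/30)·9 + (6/30)·(-7) + (10/30)·5 + (3/30)·98 + (7/30)·3 = 359/30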